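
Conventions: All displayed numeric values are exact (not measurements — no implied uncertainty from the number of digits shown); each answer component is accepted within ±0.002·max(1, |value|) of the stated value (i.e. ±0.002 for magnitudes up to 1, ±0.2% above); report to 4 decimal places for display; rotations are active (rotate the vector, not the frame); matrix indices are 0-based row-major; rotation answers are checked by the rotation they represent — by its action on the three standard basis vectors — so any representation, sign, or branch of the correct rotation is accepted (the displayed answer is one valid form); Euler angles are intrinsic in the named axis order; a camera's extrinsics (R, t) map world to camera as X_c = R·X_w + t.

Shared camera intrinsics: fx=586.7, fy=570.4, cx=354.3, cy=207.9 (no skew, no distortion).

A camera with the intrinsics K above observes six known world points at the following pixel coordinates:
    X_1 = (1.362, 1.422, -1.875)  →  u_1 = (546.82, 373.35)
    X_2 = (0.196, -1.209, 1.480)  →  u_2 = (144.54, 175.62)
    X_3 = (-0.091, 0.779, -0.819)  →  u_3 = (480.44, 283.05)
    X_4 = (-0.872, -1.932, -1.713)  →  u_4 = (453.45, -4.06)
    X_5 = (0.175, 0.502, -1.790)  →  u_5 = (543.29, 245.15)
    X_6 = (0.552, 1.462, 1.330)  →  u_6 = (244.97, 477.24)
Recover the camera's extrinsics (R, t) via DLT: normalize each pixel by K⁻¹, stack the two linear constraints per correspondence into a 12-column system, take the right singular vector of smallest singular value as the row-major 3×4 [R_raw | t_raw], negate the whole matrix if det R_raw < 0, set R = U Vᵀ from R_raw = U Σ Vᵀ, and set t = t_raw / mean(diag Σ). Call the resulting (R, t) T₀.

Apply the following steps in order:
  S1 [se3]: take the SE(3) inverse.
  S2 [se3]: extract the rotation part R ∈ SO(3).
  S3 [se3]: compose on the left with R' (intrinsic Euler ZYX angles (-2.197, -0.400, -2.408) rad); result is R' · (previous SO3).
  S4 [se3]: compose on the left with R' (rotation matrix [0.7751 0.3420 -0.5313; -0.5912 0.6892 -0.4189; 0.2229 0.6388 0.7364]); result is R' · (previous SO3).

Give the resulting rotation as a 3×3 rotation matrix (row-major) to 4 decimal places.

rotation (matrix) = ((-0.3114, -0.5528, -0.7729), (0.7152, 0.3992, -0.5737), (0.6257, -0.7315, 0.2711))

source (pnp_recover): camera pose = R=[-0.1762 0.3707 -0.9119; 0.5707 0.7933 0.2122; 0.8020 -0.4830 -0.3514], t=(-0.0200, 0.2399, 4.9590)
after S1 (invert_se3): R=[-0.1762 0.5707 0.8020; 0.3707 0.7933 -0.4830; -0.9119 0.2122 -0.3514], t=(-4.1177, 2.2124, 1.6733)
after S2 (rot_of_se3): [-0.1762 0.5707 0.8020; 0.3707 0.7933 -0.4830; -0.9119 0.2122 -0.3514]
after S3 (compose_so3): [-0.5248 -0.8275 -0.1995; 0.7861 -0.3812 -0.4865; 0.3266 -0.4121 0.8506]
after S4 (compose_so3): [-0.3114 -0.5528 -0.7729; 0.7152 0.3992 -0.5737; 0.6257 -0.7315 0.2711]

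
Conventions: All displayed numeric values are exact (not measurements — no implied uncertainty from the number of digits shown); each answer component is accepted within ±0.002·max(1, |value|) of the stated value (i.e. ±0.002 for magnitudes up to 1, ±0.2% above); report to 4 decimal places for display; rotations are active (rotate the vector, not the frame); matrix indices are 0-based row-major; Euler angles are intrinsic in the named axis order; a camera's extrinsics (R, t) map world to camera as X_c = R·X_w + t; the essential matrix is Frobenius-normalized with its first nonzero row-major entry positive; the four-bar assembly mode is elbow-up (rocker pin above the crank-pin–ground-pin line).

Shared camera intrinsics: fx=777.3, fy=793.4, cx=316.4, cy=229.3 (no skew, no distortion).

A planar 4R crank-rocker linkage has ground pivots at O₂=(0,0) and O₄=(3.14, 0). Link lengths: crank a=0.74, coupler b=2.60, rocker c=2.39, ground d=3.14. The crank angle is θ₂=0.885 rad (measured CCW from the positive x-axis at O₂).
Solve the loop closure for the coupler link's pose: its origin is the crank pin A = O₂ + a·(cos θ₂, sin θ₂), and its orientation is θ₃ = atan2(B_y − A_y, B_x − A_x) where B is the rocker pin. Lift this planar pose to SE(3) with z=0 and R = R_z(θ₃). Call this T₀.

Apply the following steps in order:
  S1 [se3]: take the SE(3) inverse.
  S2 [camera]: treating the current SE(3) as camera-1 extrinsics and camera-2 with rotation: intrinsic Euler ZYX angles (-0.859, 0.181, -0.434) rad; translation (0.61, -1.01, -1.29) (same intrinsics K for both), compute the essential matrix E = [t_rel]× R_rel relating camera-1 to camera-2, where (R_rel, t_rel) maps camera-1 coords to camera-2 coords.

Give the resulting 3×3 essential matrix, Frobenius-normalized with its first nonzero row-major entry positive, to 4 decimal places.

matrix = [0.0577 0.5486 -0.1977; -0.2901 0.0475 -0.5656; 0.2233 0.4054 0.1899]

source (fourbar_fk): coupler pose = R=[0.7537 -0.6572 0.0000; 0.6572 0.7537 0.0000; 0.0000 0.0000 1.0000], t=(0.4686, 0.5727, 0.0000)
after S1 (invert_se3): R=[0.7537 0.6572 0.0000; -0.6572 0.7537 0.0000; 0.0000 0.0000 1.0000], t=(-0.7296, -0.1236, 0.0000)
after S2 (essential): [0.0577 0.5486 -0.1977; -0.2901 0.0475 -0.5656; 0.2233 0.4054 0.1899]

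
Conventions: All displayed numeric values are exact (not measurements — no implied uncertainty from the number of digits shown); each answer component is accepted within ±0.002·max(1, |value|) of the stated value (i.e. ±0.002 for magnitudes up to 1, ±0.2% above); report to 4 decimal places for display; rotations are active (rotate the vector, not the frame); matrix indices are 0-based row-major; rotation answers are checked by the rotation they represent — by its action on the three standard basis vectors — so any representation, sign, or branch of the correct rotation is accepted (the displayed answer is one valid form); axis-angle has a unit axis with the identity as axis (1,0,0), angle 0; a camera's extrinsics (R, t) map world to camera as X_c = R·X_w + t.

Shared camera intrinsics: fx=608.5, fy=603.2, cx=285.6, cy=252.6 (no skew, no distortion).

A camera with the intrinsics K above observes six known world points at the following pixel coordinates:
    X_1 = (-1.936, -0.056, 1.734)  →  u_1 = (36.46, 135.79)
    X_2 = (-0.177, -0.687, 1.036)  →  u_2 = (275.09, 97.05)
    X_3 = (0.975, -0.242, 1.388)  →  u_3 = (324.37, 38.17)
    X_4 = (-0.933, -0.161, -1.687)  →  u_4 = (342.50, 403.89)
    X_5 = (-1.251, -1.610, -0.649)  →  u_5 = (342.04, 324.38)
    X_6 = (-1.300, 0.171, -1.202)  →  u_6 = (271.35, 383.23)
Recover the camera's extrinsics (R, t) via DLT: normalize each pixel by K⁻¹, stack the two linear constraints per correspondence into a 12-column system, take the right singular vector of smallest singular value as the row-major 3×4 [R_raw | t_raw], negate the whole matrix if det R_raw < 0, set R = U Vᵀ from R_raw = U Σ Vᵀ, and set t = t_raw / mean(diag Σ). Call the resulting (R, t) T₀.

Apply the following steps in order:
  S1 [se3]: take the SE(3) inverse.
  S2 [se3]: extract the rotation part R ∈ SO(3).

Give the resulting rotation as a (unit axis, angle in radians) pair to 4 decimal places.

rotation (axis_angle) = ((-0.8754, 0.4819, 0.0388), 1.6833)

source (pnp_recover): camera pose = R=[0.7401 -0.4306 -0.5166; -0.5078 0.1460 -0.8490; 0.4410 0.8907 -0.1106], t=(0.2800, -0.4598, 6.0398)
after S1 (invert_se3): R=[0.7401 -0.5078 0.4410; -0.4306 0.1460 0.8907; -0.5166 -0.8490 -0.1106], t=(-3.1041, -5.1918, 0.4223)
after S2 (rot_of_se3): [0.7401 -0.5078 0.4410; -0.4306 0.1460 0.8907; -0.5166 -0.8490 -0.1106]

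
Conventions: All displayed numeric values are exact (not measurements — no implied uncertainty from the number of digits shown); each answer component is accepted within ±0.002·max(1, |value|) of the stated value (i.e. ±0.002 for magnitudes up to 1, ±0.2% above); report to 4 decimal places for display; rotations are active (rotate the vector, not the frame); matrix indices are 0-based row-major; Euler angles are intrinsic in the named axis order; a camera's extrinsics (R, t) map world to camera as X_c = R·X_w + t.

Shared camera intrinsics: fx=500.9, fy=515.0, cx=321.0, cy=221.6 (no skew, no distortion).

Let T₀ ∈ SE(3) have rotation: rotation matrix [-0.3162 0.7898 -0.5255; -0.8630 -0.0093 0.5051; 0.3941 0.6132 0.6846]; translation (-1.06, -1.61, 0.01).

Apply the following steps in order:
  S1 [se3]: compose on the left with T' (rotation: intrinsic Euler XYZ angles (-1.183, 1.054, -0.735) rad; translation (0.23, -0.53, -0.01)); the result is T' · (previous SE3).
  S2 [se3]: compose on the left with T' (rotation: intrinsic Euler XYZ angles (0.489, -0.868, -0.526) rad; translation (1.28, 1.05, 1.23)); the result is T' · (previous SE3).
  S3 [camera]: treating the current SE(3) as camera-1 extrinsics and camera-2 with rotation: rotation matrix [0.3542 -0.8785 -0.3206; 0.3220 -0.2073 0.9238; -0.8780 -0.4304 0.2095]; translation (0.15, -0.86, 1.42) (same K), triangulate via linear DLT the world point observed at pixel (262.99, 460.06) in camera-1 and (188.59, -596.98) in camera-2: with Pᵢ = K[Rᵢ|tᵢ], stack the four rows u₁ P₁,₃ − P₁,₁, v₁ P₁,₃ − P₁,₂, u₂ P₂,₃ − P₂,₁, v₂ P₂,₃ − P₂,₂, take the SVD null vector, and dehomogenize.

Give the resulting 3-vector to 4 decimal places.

result = (-0.0662, 0.7007, -0.6712)

after S1 (compose_se3): R=[-0.0592 0.8196 0.5699; 0.6729 -0.3890 0.6292; 0.7374 0.4207 -0.5284], t=(-0.6833, 0.7936, 1.0530)
after S2 (compose_se3): R=[-0.3774 0.0108 0.9260; 0.2133 -0.9720 0.0983; 0.9011 0.2347 0.3645], t=(0.3521, 1.7080, 2.1847)
after S3 (triangulate): (-0.0662, 0.7007, -0.6712)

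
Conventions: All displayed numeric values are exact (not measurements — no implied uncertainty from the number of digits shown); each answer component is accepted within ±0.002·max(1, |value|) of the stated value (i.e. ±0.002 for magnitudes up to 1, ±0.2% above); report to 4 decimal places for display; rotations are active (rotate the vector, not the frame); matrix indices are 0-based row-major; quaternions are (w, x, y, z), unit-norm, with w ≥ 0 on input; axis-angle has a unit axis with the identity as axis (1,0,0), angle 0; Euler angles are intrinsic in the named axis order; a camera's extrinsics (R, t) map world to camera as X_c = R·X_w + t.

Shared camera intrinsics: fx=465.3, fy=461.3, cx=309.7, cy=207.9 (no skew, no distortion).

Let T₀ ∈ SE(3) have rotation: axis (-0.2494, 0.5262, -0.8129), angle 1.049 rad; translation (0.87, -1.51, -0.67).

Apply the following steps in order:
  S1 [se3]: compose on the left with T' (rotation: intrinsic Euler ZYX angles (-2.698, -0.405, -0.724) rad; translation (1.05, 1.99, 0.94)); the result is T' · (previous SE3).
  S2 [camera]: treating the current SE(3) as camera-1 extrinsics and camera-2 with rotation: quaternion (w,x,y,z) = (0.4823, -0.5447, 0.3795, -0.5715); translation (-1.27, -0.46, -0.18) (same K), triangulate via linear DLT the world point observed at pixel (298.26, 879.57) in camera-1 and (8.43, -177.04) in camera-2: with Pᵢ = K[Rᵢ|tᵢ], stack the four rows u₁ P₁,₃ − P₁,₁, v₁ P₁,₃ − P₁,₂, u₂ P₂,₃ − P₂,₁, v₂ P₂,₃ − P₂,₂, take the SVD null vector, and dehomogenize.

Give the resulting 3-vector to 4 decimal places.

after S1 (compose_se3): R=[-0.7011 -0.7130 -0.0058; 0.5660 -0.5516 -0.6128; 0.4337 -0.4329 0.7902], t=(-0.1709, 3.1537, 1.7408)
after S2 (triangulate): (1.5598, -1.6611, 0.2189)

result = (1.5598, -1.6611, 0.2189)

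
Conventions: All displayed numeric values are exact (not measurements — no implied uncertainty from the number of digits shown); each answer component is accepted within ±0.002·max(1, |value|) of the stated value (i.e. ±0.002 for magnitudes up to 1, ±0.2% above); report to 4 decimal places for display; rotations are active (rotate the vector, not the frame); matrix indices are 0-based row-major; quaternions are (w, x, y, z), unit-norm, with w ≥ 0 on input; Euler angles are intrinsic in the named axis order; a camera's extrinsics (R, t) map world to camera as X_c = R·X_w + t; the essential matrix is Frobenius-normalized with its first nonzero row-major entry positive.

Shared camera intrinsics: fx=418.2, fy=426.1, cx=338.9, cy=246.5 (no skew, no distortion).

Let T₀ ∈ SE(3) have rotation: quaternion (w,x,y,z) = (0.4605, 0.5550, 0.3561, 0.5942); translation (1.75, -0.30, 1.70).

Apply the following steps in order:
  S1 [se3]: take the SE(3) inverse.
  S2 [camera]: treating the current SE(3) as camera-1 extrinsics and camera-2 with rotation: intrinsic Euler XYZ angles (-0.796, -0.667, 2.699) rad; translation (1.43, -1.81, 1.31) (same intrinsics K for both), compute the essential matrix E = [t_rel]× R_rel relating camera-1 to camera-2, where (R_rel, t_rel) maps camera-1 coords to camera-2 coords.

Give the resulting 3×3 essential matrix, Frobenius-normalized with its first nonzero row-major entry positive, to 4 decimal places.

matrix = [0.0320 -0.5436 0.2379; -0.0198 0.0196 -0.5867; 0.0101 -0.4507 -0.3140]

after S1 (invert_se3): R=[0.0402 0.9426 0.3316; -0.1520 -0.3222 0.9344; 0.9876 -0.0880 0.1303], t=(-0.3513, -1.4191, -1.9761)
after S2 (essential): [0.0320 -0.5436 0.2379; -0.0198 0.0196 -0.5867; 0.0101 -0.4507 -0.3140]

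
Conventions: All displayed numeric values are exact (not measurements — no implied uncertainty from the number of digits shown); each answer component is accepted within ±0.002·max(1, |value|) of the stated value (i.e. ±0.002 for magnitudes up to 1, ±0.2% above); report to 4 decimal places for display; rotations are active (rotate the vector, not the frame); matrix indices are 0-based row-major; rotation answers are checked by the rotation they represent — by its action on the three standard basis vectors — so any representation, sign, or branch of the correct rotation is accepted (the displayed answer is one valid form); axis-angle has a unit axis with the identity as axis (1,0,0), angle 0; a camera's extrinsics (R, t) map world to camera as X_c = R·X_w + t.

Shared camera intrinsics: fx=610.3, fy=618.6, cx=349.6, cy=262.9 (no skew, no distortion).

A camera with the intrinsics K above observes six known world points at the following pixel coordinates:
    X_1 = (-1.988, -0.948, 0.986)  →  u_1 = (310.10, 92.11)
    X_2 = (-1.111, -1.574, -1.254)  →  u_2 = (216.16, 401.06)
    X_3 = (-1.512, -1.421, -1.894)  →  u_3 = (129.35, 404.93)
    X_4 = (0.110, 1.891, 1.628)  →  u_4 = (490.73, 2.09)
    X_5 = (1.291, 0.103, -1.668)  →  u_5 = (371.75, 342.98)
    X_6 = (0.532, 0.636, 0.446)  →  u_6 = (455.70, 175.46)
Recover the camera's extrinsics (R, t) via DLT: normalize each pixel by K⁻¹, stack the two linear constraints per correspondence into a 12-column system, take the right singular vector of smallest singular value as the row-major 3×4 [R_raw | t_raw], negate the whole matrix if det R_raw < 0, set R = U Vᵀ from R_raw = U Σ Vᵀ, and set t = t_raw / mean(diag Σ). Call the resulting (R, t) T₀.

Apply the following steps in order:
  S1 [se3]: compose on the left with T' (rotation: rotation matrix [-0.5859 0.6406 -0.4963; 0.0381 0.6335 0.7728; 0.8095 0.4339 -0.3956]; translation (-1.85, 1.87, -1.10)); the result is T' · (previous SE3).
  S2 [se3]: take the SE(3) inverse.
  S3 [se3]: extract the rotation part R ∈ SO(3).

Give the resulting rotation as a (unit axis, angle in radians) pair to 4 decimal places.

source (pnp_recover): camera pose = R=[0.7307 -0.1068 0.6743; 0.3882 -0.7474 -0.5391; 0.5616 0.6557 -0.5046], t=(0.4600, -0.3700, 5.7295)
after S1 (compose_se3): R=[-0.4581 -0.7416 -0.4900; 0.7078 0.0292 -0.7058; 0.5378 -0.6702 0.5115], t=(-5.2000, 6.0809, -3.1547)
after S2 (invert_se3): R=[-0.4581 0.7078 0.5378; -0.7416 0.0292 -0.6702; -0.4900 -0.7058 0.5115], t=(-4.9896, -6.1481, 3.3577)
after S3 (rot_of_se3): [-0.4581 0.7078 0.5378; -0.7416 0.0292 -0.6702; -0.4900 -0.7058 0.5115]

rotation (axis_angle) = ((-0.0201, 0.5783, -0.8156), 2.0473)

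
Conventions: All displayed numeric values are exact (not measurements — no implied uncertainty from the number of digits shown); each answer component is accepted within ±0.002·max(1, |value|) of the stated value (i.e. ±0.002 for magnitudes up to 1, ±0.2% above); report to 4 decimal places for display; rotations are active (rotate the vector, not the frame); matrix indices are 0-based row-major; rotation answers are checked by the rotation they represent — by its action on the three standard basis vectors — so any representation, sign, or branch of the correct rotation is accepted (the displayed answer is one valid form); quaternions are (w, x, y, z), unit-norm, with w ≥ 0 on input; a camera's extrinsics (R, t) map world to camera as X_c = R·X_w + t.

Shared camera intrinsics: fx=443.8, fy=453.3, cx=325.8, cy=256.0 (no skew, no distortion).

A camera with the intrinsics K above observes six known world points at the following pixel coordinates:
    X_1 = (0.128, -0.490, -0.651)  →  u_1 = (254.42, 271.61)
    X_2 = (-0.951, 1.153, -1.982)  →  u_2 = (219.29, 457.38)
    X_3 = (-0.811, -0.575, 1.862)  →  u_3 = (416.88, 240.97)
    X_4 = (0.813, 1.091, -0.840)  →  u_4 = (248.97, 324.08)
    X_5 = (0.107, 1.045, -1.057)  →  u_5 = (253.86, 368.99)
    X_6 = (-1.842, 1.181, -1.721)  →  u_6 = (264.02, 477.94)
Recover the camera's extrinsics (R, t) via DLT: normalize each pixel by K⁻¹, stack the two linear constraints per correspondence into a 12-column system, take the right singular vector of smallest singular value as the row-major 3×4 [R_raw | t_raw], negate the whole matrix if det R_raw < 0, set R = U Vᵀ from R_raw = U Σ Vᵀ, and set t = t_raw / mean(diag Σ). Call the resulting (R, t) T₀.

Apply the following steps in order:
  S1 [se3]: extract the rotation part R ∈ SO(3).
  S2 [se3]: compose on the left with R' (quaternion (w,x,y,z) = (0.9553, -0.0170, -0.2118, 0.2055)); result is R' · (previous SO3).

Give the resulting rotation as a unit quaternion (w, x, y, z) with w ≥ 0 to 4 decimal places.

source (pnp_recover): camera pose = R=[-0.2622 0.3538 0.8978; -0.7126 0.5563 -0.4273; -0.6507 -0.7519 0.1062], t=(-0.2099, 0.2999, 6.0090)
after S1 (rot_of_se3): [-0.2622 0.3538 0.8978; -0.7126 0.5563 -0.4273; -0.6507 -0.7519 0.1062]
after S2 (compose_so3): [0.3260 0.3872 0.8624; -0.7214 0.6915 -0.0378; -0.6110 -0.6098 0.5048]

rotation (quat) = (0.7941, -0.1801, 0.4639, -0.3490)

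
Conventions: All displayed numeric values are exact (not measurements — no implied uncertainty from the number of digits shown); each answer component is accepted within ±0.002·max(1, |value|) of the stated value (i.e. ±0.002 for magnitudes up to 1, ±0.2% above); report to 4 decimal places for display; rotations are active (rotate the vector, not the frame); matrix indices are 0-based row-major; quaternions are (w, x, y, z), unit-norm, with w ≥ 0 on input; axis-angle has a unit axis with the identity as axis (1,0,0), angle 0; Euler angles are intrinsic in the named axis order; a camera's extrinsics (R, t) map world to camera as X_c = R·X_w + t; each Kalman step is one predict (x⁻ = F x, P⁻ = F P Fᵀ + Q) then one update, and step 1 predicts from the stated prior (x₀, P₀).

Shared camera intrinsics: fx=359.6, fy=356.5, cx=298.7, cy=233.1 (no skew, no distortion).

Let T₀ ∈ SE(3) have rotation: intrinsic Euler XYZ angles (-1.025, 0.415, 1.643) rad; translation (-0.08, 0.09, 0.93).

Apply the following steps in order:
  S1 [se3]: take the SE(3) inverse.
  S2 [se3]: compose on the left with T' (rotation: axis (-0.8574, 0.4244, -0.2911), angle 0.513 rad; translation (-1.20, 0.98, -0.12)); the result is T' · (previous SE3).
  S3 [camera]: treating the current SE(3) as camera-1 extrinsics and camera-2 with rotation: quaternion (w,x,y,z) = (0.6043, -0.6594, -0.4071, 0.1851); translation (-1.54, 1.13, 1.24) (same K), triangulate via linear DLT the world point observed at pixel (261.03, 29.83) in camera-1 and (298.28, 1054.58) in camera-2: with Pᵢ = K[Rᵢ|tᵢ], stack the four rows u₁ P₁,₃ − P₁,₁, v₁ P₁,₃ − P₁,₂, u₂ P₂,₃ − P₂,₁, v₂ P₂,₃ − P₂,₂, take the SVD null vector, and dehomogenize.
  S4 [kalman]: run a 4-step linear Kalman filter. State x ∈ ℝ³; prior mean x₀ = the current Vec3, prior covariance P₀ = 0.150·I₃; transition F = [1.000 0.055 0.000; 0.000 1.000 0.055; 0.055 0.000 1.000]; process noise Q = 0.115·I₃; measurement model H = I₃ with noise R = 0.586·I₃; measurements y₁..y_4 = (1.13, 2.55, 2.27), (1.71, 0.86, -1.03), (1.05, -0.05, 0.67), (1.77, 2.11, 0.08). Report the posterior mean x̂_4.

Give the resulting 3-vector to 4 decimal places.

after S1 (invert_se3): R=[-0.0660 0.5426 -0.8374; -0.9127 0.3063 0.2704; 0.4032 0.7822 0.4750], t=(0.7247, -0.3521, -0.4799)
after S2 (compose_se3): R=[-0.0545 0.7416 -0.6687; -0.6406 0.4877 0.5931; 0.7659 0.4607 0.4485], t=(-0.6492, 0.3333, -0.5173)
after S3 (triangulate): (1.9906, 0.6879, -0.1751)
after S4 (kf_track): (1.6696, 1.2241, 0.3454)

result = (1.6696, 1.2241, 0.3454)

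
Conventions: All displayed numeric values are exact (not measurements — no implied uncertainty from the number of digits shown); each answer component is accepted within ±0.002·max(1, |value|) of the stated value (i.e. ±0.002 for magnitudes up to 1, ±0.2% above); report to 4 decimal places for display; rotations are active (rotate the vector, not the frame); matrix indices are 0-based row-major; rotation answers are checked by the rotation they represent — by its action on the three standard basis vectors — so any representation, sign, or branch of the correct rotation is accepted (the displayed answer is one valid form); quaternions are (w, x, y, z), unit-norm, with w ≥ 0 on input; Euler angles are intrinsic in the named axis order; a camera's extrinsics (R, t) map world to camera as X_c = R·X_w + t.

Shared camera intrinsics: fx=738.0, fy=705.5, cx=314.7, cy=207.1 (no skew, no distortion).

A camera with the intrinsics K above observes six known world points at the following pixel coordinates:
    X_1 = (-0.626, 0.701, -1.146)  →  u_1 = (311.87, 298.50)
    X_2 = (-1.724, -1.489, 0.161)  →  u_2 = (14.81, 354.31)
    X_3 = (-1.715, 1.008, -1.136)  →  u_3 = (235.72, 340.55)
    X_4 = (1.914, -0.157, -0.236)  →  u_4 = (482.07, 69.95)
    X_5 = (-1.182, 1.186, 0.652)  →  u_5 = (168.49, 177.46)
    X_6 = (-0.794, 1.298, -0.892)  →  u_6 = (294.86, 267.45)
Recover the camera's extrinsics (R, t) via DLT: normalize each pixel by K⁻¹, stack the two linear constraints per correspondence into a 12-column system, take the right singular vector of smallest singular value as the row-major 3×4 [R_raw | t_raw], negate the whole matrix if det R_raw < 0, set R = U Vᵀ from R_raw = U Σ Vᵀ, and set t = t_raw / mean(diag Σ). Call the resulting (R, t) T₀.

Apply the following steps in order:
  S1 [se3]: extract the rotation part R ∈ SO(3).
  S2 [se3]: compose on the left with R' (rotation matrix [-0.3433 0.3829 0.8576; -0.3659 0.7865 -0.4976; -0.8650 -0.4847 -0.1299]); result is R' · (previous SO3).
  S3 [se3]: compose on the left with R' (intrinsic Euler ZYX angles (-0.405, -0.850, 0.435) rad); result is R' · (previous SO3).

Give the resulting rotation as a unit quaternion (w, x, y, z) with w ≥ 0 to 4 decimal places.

rotation (quat) = (0.2556, 0.5745, 0.0658, -0.7748)

source (pnp_recover): camera pose = R=[0.7666 0.1818 -0.6158; -0.5678 -0.2558 -0.7824; -0.2998 0.9495 -0.0929], t=(-0.3800, -0.1700, 6.0103)
after S1 (rot_of_se3): [0.7666 0.1818 -0.6158; -0.5678 -0.2558 -0.7824; -0.2998 0.9495 -0.0929]
after S2 (compose_so3): [-0.7377 0.6539 -0.1678; -0.5779 -0.7402 -0.3438; -0.3490 -0.1567 0.9239]
after S3 (compose_so3): [-0.2093 0.4717 -0.8566; -0.3204 -0.8607 -0.3956; -0.9238 0.1917 0.3313]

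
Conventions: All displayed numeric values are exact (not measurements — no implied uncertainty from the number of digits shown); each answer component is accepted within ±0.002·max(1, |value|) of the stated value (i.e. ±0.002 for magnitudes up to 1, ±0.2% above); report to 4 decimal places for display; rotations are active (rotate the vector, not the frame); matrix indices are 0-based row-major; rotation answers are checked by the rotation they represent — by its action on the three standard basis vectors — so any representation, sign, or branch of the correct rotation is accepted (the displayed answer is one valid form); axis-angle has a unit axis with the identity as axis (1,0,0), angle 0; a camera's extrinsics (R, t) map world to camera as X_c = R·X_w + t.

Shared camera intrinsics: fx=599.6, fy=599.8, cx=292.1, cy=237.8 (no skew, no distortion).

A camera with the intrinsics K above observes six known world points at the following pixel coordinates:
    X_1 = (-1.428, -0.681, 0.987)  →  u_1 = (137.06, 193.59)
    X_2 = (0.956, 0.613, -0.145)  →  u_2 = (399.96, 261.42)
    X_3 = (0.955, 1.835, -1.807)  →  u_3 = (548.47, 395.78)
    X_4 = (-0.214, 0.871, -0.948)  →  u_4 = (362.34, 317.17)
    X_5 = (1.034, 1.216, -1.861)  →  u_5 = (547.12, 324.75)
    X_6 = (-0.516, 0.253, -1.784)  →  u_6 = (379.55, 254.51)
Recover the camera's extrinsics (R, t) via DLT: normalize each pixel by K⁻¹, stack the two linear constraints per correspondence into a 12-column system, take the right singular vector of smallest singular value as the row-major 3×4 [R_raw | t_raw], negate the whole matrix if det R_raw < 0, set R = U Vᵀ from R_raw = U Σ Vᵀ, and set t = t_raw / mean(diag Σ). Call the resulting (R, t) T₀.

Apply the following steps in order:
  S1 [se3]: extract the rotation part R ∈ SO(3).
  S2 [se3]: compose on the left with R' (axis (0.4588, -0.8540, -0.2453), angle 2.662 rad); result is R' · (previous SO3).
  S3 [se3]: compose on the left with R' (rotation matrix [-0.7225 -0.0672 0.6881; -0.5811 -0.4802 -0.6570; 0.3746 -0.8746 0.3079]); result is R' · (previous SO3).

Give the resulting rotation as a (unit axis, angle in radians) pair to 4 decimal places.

rotation (axis_angle) = ((-0.7695, -0.6386, -0.0045), 2.6229)

source (pnp_recover): camera pose = R=[0.8538 0.1999 -0.4808; -0.2015 0.9783 0.0489; 0.4801 0.0552 0.8755], t=(0.1799, -0.1401, 6.2428)
after S1 (rot_of_se3): [0.8538 0.1999 -0.4808; -0.2015 0.9783 0.0489; 0.4801 0.0552 0.8755]
after S2 (compose_so3): [-0.5833 -0.7440 -0.3260; -0.7383 0.3183 0.5946; -0.3386 0.5875 -0.7350]
after S3 (compose_so3): [0.2380 0.9204 -0.3102; 0.9160 -0.1065 0.3868; 0.3230 -0.3762 -0.8684]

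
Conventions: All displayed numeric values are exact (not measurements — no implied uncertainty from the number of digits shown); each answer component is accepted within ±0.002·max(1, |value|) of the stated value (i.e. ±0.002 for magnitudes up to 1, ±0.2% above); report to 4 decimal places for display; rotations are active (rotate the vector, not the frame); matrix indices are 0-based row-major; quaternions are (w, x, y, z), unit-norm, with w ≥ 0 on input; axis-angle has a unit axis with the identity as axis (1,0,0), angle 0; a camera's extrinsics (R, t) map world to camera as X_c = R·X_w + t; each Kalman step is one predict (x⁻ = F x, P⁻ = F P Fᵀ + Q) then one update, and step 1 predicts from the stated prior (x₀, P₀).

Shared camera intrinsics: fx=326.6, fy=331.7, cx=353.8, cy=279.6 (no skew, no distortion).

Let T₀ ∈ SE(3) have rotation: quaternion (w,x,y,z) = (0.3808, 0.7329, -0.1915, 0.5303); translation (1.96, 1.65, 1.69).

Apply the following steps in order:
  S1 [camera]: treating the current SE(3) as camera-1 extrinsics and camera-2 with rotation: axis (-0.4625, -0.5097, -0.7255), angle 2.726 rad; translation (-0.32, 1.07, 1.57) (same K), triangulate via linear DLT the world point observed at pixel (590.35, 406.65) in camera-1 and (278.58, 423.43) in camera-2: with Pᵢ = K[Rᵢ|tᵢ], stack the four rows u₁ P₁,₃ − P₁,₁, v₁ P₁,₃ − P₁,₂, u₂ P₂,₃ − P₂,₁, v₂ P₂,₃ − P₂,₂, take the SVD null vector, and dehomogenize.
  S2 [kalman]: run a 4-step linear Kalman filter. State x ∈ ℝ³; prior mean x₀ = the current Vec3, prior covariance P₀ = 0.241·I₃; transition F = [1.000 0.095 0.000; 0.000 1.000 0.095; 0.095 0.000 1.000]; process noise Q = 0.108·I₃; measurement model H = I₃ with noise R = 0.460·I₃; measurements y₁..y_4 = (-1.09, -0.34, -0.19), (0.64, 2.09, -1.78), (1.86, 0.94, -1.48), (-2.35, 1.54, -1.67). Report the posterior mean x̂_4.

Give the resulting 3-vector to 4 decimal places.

after S1 (triangulate): (1.8561, 0.4417, 0.3317)
after S2 (kf_track): (-0.1669, 0.9704, -1.1618)

result = (-0.1669, 0.9704, -1.1618)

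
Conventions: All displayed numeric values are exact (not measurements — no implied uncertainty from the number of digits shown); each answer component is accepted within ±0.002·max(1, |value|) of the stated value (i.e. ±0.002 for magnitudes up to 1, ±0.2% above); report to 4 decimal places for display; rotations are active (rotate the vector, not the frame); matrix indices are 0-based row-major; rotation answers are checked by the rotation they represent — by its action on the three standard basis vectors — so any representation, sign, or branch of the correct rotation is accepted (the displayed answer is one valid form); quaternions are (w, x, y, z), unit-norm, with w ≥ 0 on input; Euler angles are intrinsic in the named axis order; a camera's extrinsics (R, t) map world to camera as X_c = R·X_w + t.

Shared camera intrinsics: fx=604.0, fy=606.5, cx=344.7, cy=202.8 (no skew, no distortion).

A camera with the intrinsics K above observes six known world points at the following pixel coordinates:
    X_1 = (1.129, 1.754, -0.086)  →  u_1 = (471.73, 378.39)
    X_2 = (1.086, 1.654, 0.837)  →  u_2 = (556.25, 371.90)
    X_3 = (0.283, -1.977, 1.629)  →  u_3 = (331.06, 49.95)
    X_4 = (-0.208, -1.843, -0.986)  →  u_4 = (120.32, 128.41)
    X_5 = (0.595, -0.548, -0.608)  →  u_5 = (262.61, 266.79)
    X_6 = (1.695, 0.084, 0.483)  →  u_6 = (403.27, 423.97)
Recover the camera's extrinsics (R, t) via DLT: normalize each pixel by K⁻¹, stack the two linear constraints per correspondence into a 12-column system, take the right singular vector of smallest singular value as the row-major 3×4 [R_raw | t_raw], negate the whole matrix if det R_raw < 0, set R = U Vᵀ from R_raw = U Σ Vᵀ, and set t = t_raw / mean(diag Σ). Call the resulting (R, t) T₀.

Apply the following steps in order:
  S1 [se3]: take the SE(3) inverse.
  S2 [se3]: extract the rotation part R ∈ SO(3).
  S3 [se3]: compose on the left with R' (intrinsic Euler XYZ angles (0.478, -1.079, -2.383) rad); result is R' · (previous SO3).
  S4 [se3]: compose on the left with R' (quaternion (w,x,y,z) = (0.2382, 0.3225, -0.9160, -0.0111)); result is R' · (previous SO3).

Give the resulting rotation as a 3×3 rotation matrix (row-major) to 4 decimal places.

rotation (matrix) = ((0.4511, 0.7201, -0.5272), (-0.4625, -0.3166, -0.8282), (-0.7633, 0.6174, 0.1902))

source (pnp_recover): camera pose = R=[-0.1117 0.6984 0.7069; 0.9199 0.3417 -0.1923; -0.3758 0.6289 -0.6806], t=(0.2000, 0.0501, 5.1501)
after S1 (invert_se3): R=[-0.1117 0.9199 -0.3758; 0.6984 0.3417 0.6289; 0.7069 -0.1923 -0.6806], t=(1.9119, -3.3955, 3.3735)
after S2 (rot_of_se3): [-0.1117 0.9199 -0.3758; 0.6984 0.3417 0.6289; 0.7069 -0.1923 -0.6806]
after S3 (compose_so3): [-0.3580 -0.0348 0.9331; -0.7631 -0.5649 -0.3139; 0.5380 -0.8244 0.1757]
after S4 (compose_so3): [0.4511 0.7201 -0.5272; -0.4625 -0.3166 -0.8282; -0.7633 0.6174 0.1902]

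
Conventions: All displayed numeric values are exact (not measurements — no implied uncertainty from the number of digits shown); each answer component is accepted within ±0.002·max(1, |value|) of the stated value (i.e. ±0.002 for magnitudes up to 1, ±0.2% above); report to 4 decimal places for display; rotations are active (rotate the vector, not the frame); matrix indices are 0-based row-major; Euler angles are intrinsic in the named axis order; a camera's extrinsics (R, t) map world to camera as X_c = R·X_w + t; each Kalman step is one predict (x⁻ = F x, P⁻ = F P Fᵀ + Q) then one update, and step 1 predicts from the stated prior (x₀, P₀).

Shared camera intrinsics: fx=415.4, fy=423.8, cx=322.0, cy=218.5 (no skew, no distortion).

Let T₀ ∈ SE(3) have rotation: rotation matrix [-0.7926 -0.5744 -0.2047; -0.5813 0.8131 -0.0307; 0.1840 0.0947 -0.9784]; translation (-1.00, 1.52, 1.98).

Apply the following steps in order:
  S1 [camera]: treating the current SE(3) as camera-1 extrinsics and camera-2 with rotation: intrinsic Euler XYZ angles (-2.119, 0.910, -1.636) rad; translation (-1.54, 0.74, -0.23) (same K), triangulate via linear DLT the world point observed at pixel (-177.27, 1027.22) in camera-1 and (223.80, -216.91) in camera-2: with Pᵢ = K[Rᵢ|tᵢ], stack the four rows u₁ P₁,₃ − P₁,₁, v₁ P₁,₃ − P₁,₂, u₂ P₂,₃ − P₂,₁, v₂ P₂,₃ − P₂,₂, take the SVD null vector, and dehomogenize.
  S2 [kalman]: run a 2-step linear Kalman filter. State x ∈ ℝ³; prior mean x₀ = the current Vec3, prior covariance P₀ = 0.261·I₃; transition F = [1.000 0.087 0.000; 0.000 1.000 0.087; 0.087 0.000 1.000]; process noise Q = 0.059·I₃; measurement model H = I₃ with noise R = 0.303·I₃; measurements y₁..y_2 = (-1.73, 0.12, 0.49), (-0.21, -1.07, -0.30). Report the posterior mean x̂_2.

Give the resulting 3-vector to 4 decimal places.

result = (-0.6549, 0.1075, 0.0519)

after S1 (triangulate): (-0.2295, 1.7517, 0.5100)
after S2 (kf_track): (-0.6549, 0.1075, 0.0519)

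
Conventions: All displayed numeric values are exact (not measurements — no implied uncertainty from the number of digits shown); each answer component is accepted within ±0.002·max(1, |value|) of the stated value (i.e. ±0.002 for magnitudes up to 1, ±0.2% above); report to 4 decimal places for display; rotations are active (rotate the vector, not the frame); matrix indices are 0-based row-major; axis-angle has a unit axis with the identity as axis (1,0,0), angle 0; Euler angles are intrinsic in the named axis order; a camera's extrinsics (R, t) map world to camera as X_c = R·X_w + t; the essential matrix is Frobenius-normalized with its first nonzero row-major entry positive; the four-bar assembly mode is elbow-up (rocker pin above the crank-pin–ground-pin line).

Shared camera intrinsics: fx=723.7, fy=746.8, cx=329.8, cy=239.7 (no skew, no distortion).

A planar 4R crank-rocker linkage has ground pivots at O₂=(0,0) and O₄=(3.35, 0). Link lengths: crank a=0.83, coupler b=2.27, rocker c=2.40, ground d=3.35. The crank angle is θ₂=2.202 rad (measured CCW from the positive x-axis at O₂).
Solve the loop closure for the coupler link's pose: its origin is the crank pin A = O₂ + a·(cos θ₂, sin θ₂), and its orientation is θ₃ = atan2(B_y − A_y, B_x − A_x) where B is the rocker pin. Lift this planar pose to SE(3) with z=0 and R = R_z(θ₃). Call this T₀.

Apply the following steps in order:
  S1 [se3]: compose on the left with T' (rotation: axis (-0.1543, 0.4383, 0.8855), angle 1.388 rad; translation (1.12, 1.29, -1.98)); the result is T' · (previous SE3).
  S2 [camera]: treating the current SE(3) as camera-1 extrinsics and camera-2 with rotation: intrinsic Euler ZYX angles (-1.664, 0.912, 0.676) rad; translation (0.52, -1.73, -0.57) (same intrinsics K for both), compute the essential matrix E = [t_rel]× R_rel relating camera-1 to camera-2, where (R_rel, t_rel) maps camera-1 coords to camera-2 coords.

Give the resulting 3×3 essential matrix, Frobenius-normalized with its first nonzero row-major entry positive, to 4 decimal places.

source (fourbar_fk): coupler pose = R=[0.9093 -0.4161 0.0000; 0.4161 0.9093 0.0000; 0.0000 0.0000 1.0000], t=(-0.4898, 0.6701, 0.0000)
after S1 (compose_se3): R=[-0.2024 -0.9258 0.3192; 0.8825 -0.0311 0.4693; -0.4246 0.3767 0.8233], t=(0.4009, 1.1177, -1.6030)
after S2 (essential): [0.1727 -0.5699 0.2730; 0.3538 0.0330 0.3404; 0.3230 0.4072 0.2421]

matrix = [0.1727 -0.5699 0.2730; 0.3538 0.0330 0.3404; 0.3230 0.4072 0.2421]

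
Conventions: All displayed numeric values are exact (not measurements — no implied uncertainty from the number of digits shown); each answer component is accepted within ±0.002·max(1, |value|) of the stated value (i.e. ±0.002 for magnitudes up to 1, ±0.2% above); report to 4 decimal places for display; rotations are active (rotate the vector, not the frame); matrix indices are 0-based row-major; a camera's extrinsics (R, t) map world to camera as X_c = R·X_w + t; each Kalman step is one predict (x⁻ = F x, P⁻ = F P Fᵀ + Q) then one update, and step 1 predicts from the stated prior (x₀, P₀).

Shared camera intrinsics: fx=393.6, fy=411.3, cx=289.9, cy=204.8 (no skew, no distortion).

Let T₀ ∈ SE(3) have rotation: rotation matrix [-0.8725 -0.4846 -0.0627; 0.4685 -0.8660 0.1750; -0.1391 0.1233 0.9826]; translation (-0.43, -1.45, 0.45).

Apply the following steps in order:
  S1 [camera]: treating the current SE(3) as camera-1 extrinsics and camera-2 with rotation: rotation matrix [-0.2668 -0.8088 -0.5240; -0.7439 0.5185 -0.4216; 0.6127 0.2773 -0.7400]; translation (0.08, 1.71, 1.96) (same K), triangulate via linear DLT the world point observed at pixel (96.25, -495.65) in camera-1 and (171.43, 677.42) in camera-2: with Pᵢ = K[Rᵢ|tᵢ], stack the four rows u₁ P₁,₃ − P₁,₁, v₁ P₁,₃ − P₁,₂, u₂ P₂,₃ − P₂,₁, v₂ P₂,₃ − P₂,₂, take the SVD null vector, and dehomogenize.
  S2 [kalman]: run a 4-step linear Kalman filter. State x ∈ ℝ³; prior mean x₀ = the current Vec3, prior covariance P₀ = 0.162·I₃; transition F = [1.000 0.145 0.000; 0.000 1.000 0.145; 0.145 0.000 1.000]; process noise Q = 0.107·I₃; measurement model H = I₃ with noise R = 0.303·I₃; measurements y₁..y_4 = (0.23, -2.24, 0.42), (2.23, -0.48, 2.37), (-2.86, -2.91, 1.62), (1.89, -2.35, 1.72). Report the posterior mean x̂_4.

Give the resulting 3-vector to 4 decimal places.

result = (0.2402, -1.7175, 1.5243)

after S1 (triangulate): (-0.1627, 0.3957, 0.5307)
after S2 (kf_track): (0.2402, -1.7175, 1.5243)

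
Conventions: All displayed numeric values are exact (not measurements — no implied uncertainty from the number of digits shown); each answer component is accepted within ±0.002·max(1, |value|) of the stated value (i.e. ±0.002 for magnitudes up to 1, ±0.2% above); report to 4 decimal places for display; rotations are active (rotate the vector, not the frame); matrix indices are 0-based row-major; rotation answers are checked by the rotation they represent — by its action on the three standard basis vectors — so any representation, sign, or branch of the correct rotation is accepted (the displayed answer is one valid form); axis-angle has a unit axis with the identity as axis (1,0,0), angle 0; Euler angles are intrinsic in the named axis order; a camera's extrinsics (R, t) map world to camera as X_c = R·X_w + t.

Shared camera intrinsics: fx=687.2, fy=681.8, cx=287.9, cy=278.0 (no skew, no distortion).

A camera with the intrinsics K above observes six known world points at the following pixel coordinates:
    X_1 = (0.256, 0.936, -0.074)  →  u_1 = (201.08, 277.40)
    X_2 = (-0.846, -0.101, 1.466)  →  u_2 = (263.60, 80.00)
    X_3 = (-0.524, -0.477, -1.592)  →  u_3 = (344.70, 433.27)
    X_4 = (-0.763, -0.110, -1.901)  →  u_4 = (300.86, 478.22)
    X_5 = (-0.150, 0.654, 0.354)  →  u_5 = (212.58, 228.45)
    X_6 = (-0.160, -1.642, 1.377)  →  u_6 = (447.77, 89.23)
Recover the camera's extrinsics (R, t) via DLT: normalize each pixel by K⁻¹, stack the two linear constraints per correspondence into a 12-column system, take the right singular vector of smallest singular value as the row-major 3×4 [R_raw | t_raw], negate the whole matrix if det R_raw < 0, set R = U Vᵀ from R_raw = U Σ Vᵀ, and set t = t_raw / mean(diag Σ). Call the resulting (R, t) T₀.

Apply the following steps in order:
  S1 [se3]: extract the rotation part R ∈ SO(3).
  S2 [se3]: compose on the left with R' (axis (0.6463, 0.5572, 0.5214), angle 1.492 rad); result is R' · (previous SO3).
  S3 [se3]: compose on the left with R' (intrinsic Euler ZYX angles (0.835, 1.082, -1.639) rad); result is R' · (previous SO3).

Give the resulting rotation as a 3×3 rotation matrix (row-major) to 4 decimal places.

source (pnp_recover): camera pose = R=[0.1874 -0.9786 -0.0855; 0.0433 0.0952 -0.9945; 0.9813 0.1827 0.0602], t=(-0.0199, -0.1800, 6.5608)
after S1 (rot_of_se3): [0.1874 -0.9786 -0.0855; 0.0433 0.0952 -0.9945; 0.9813 0.1827 0.0602]
after S2 (compose_so3): [0.9285 -0.3133 0.1995; -0.1942 -0.8674 -0.4582; 0.3166 0.3867 -0.8662]
after S3 (compose_so3): [0.1507 0.0686 0.9862; 0.6568 0.7387 -0.1518; -0.7389 0.6706 0.0663]

rotation (matrix) = ((0.1507, 0.0686, 0.9862), (0.6568, 0.7387, -0.1518), (-0.7389, 0.6706, 0.0663))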